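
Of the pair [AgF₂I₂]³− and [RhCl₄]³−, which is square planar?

[RhCl₄]³−

For [AgF₂I₂]³−: Each fluoride is −1; each iodide is −1; balancing the −3 overall charge requires Ag(I). Group 11 minus oxidation state 1 gives a d¹⁰ configuration. A d¹⁰ ion has no crystal-field stabilisation preference between square planar and tetrahedral, so four ligands adopt the sterically favoured tetrahedral geometry. → tetrahedral.
For [RhCl₄]³−: Summing ligand charges against the −3 overall charge gives an oxidation state of +1 for rhodium. Rhodium is a group-9 element; Rh(I) is therefore d⁸. A 4d d⁸ ion has a large crystal-field splitting; square planar leaves the high-energy d_{x²−y²} orbital empty and maximises CFSE. → square planar.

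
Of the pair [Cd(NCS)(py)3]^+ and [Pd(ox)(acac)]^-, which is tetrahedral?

[Cd(NCS)(py)3]^+

For [Cd(NCS)(py)3]^+: Each isothiocyanate is −1; pyridine is neutral; balancing the +1 overall charge requires Cd(II). Cd sits in group 12, so the d-electron count is 12 − 2 = 10. A d¹⁰ ion has no crystal-field stabilisation preference between square planar and tetrahedral, so four ligands adopt the sterically favoured tetrahedral geometry. → tetrahedral.
For [Pd(ox)(acac)]^-: Each oxalate is −2; each acetylacetonate is −1; balancing the −1 overall charge requires Pd(II). Group 10 minus oxidation state 2 gives a d⁸ configuration. A 4d d⁸ ion has a large crystal-field splitting; square planar leaves the high-energy d_{x²−y²} orbital empty and maximises CFSE. → square planar.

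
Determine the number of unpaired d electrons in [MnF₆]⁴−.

Ligand charges: each fluoride is −1. With an overall charge of −4 the manganese centre must be in the +2 oxidation state.
Manganese is a group-7 element; Mn(II) is therefore d⁵.
The spin state decides the count: Fluoride is a weak-field ligand for a first-row metal, so the complex is high-spin.
An octahedral high-spin d⁵ ion is t₂g³e_g², giving 5 unpaired electrons.

5 unpaired electrons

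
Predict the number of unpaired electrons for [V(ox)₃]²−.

1 unpaired electron

Each oxalate is −2; balancing the −2 overall charge requires V(IV).
V sits in group 5, so the d-electron count is 5 − 4 = 1.
Counting donor atoms: 3×oxalate (bidentate) → 6 donors. Coordination number = 6.
In an octahedral field the d¹ configuration is t₂g¹e_g⁰ (only one arrangement possible), giving 1 unpaired electron.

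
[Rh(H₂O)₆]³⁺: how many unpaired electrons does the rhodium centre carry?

Water is neutral; balancing the +3 overall charge requires Rh(III).
Rh sits in group 9, so the d-electron count is 9 − 3 = 6.
The spin state decides the count: a 4d ion has a large Δₒ and is invariably low-spin.
An octahedral low-spin d⁶ ion is t₂g⁶e_g⁰, giving 0 unpaired electrons.

0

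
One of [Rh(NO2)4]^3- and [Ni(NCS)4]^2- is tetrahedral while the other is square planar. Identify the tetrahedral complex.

For [Rh(NO2)4]^3-: Summing ligand charges against the −3 overall charge gives an oxidation state of +1 for rhodium. Rhodium is a group-9 element; Rh(I) is therefore d⁸. A 4d d⁸ ion has a large crystal-field splitting; square planar leaves the high-energy d_{x²−y²} orbital empty and maximises CFSE. → square planar.
For [Ni(NCS)4]^2-: Summing ligand charges against the −2 overall charge gives an oxidation state of +2 for nickel. Group 10 minus oxidation state 2 gives a d⁸ configuration. Isothiocyanate is a weak-field ligand. With weak-field ligands the CFSE gain from square planar is small, so a 3d d⁸ ion takes the sterically preferred tetrahedral geometry. → tetrahedral.

[Ni(NCS)4]^2-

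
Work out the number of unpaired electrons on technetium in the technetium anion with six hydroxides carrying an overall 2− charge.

3 unpaired electrons

Ligand charges: each hydroxide is −1. With an overall charge of −2 the technetium centre must be in the +4 oxidation state.
Group 7 minus oxidation state 4 gives a d³ configuration.
In an octahedral field the d³ configuration is t₂g³e_g⁰ (only one arrangement possible), giving 3 unpaired electrons.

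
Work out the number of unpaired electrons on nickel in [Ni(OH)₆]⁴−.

Ligand charges: each hydroxide is −1. With an overall charge of −4 the nickel centre must be in the +2 oxidation state.
Group 10 minus oxidation state 2 gives a d⁸ configuration.
In an octahedral field the d⁸ configuration is t₂g⁶e_g² (only one arrangement possible), giving 2 unpaired electrons.

2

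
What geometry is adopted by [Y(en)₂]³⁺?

Ethylenediamine is neutral; balancing the +3 overall charge requires Y(III).
Group 3 minus oxidation state 3 gives a d⁰ configuration.
Counting donor atoms: 2×ethylenediamine (bidentate) → 4 donors. Coordination number = 4.
A d⁰ ion has no crystal-field stabilisation preference between square planar and tetrahedral, so four ligands adopt the sterically favoured tetrahedral geometry.

tetrahedral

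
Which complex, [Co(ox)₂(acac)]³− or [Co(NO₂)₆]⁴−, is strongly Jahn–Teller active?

[Co(NO₂)₆]⁴−

[Co(ox)₂(acac)]³−: Ligand charges: each oxalate is −2; each acetylacetonate is −1. With an overall charge of −3 the cobalt centre must be in the +2 oxidation state. Cobalt is a group-9 element; Co(II) is therefore d⁷. Acetylacetonate and oxalate are weak-field ligands for a first-row metal, so the complex is high-spin. The d⁷ configuration leaves the e_g set evenly filled (or empty) — no strong Jahn–Teller driving force.
[Co(NO₂)₆]⁴−: Ligand charges: each nitro (N-bound nitrite) is −1. With an overall charge of −4 the cobalt centre must be in the +2 oxidation state. Cobalt is a group-9 element; Co(II) is therefore d⁷. Nitro (N-bound nitrite) is a strong-field ligand (high in the spectrochemical series) for a first-row metal, so the complex is low-spin. The t₂g⁶e_g¹ (low-spin) configuration has an unevenly filled e_g set; the Jahn–Teller theorem predicts a tetragonal distortion (typically axial elongation) to lift the degeneracy.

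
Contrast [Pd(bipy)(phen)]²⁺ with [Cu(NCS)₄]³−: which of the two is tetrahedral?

[Cu(NCS)₄]³−

For [Pd(bipy)(phen)]²⁺: Summing ligand charges against the +2 overall charge gives an oxidation state of +2 for palladium. Pd sits in group 10, so the d-electron count is 10 − 2 = 8. A 4d d⁸ ion has a large crystal-field splitting; square planar leaves the high-energy d_{x²−y²} orbital empty and maximises CFSE. → square planar.
For [Cu(NCS)₄]³−: Ligand charges: each isothiocyanate is −1. With an overall charge of −3 the copper centre must be in the +1 oxidation state. Group 11 minus oxidation state 1 gives a d¹⁰ configuration. A d¹⁰ ion has no crystal-field stabilisation preference between square planar and tetrahedral, so four ligands adopt the sterically favoured tetrahedral geometry. → tetrahedral.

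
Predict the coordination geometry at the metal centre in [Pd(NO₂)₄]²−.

Each nitro (N-bound nitrite) is −1; balancing the −2 overall charge requires Pd(II).
Pd sits in group 10, so the d-electron count is 10 − 2 = 8.
With 4 monodentate ligands the coordination number is 4.
A 4d d⁸ ion has a large crystal-field splitting; square planar leaves the high-energy d_{x²−y²} orbital empty and maximises CFSE.

square planar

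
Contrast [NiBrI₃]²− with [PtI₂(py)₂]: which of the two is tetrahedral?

For [NiBrI₃]²−: Summing ligand charges against the −2 overall charge gives an oxidation state of +2 for nickel. Group 10 minus oxidation state 2 gives a d⁸ configuration. Bromide and iodide are weak-field ligands. With weak-field ligands the CFSE gain from square planar is small, so a 3d d⁸ ion takes the sterically preferred tetrahedral geometry. → tetrahedral.
For [PtI₂(py)₂]: Each iodide is −1; pyridine is neutral; balancing the 0 overall charge requires Pt(II). Group 10 minus oxidation state 2 gives a d⁸ configuration. A 5d d⁸ ion has a large crystal-field splitting; square planar leaves the high-energy d_{x²−y²} orbital empty and maximises CFSE. → square planar.

[NiBrI₃]²−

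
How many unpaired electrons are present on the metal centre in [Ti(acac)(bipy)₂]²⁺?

Each acetylacetonate is −1; 2,2′-bipyridine is neutral; balancing the +2 overall charge requires Ti(III).
Group 4 minus oxidation state 3 gives a d¹ configuration.
Counting donor atoms: 1×acetylacetonate (bidentate) → 2 donors; 2×2,2′-bipyridine (bidentate) → 4 donors. Coordination number = 6.
In an octahedral field the d¹ configuration is t₂g¹e_g⁰ (only one arrangement possible), giving 1 unpaired electron.

1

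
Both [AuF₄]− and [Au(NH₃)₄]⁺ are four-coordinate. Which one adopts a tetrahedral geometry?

For [AuF₄]−: Each fluoride is −1; balancing the −1 overall charge requires Au(III). Au sits in group 11, so the d-electron count is 11 − 3 = 8. A 5d d⁸ ion has a large crystal-field splitting; square planar leaves the high-energy d_{x²−y²} orbital empty and maximises CFSE. → square planar.
For [Au(NH₃)₄]⁺: Summing ligand charges against the +1 overall charge gives an oxidation state of +1 for gold. Group 11 minus oxidation state 1 gives a d¹⁰ configuration. A d¹⁰ ion has no crystal-field stabilisation preference between square planar and tetrahedral, so four ligands adopt the sterically favoured tetrahedral geometry. → tetrahedral.

[Au(NH₃)₄]⁺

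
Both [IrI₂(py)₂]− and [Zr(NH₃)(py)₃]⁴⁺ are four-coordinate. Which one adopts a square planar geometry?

For [IrI₂(py)₂]−: Ligand charges: each iodide is −1; pyridine is neutral. With an overall charge of −1 the iridium centre must be in the +1 oxidation state. Iridium is a group-9 element; Ir(I) is therefore d⁸. A 5d d⁸ ion has a large crystal-field splitting; square planar leaves the high-energy d_{x²−y²} orbital empty and maximises CFSE. → square planar.
For [Zr(NH₃)(py)₃]⁴⁺: Ligand charges: ammonia is neutral; pyridine is neutral. With an overall charge of +4 the zirconium centre must be in the +4 oxidation state. Zr sits in group 4, so the d-electron count is 4 − 4 = 0. A d⁰ ion has no crystal-field stabilisation preference between square planar and tetrahedral, so four ligands adopt the sterically favoured tetrahedral geometry. → tetrahedral.

[IrI₂(py)₂]−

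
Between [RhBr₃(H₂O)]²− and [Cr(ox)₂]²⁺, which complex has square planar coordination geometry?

For [RhBr₃(H₂O)]²−: Summing ligand charges against the −2 overall charge gives an oxidation state of +1 for rhodium. Group 9 minus oxidation state 1 gives a d⁸ configuration. A 4d d⁸ ion has a large crystal-field splitting; square planar leaves the high-energy d_{x²−y²} orbital empty and maximises CFSE. → square planar.
For [Cr(ox)₂]²⁺: Summing ligand charges against the +2 overall charge gives an oxidation state of +6 for chromium. Cr sits in group 6, so the d-electron count is 6 − 6 = 0. A d⁰ ion has no crystal-field stabilisation preference between square planar and tetrahedral, so four ligands adopt the sterically favoured tetrahedral geometry. → tetrahedral.

[RhBr₃(H₂O)]²−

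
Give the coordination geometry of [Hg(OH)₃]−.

trigonal planar

Ligand charges: each hydroxide is −1. With an overall charge of −1 the mercury centre must be in the +2 oxidation state.
Hg sits in group 12, so the d-electron count is 12 − 2 = 10.
With 3 monodentate ligands the coordination number is 3.
Three ligands around a d¹⁰ centre minimise repulsion in a trigonal-planar arrangement.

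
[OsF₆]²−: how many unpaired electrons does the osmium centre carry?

Ligand charges: each fluoride is −1. With an overall charge of −2 the osmium centre must be in the +4 oxidation state.
Group 8 minus oxidation state 4 gives a d⁴ configuration.
The spin state decides the count: a 5d ion has a large Δₒ and is invariably low-spin.
An octahedral low-spin d⁴ ion is t₂g⁴e_g⁰, giving 2 unpaired electrons.

2 unpaired electrons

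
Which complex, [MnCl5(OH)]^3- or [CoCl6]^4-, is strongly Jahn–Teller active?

[MnCl5(OH)]^3-

[MnCl5(OH)]^3-: Each chloride is −1; each hydroxide is −1; balancing the −3 overall charge requires Mn(III). Mn sits in group 7, so the d-electron count is 7 − 3 = 4. Chloride and hydroxide are weak-field ligands for a first-row metal, so the complex is high-spin. The t₂g³e_g¹ (high-spin) configuration has an unevenly filled e_g set; the Jahn–Teller theorem predicts a tetragonal distortion (typically axial elongation) to lift the degeneracy.
[CoCl6]^4-: Each chloride is −1; balancing the −4 overall charge requires Co(II). Co sits in group 9, so the d-electron count is 9 − 2 = 7. Chloride is a weak-field ligand for a first-row metal, so the complex is high-spin. The d⁷ configuration leaves the e_g set evenly filled (or empty) — no strong Jahn–Teller driving force.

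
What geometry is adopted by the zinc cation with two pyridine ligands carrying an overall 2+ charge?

Pyridine is neutral; balancing the +2 overall charge requires Zn(II).
Zn sits in group 12, so the d-electron count is 12 − 2 = 10.
With 2 monodentate ligands the coordination number is 2.
A d¹⁰ ion with only two ligands adopts a linear arrangement (sp hybridisation; no CFSE preference).

linear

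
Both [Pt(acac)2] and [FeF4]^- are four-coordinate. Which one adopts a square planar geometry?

For [Pt(acac)2]: Ligand charges: each acetylacetonate is −1. With an overall charge of 0 the platinum centre must be in the +2 oxidation state. Platinum is a group-10 element; Pt(II) is therefore d⁸. A 5d d⁸ ion has a large crystal-field splitting; square planar leaves the high-energy d_{x²−y²} orbital empty and maximises CFSE. → square planar.
For [FeF4]^-: Ligand charges: each fluoride is −1. With an overall charge of −1 the iron centre must be in the +3 oxidation state. Fe sits in group 8, so the d-electron count is 8 − 3 = 5. A high-spin d⁵ ion has zero CFSE in either geometry, so four ligands adopt the sterically favoured tetrahedral geometry. → tetrahedral.

[Pt(acac)2]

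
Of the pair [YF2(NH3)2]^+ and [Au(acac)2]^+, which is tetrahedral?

For [YF2(NH3)2]^+: Each fluoride is −1; ammonia is neutral; balancing the +1 overall charge requires Y(III). Yttrium is a group-3 element; Y(III) is therefore d⁰. A d⁰ ion has no crystal-field stabilisation preference between square planar and tetrahedral, so four ligands adopt the sterically favoured tetrahedral geometry. → tetrahedral.
For [Au(acac)2]^+: Summing ligand charges against the +1 overall charge gives an oxidation state of +3 for gold. Gold is a group-11 element; Au(III) is therefore d⁸. A 5d d⁸ ion has a large crystal-field splitting; square planar leaves the high-energy d_{x²−y²} orbital empty and maximises CFSE. → square planar.

[YF2(NH3)2]^+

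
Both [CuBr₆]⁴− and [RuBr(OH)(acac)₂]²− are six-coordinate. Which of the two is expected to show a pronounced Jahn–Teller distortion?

[CuBr₆]⁴−: Each bromide is −1; balancing the −4 overall charge requires Cu(II). Copper is a group-11 element; Cu(II) is therefore d⁹. The t₂g⁶e_g³ configuration has an unevenly filled e_g set; the Jahn–Teller theorem predicts a tetragonal distortion (typically axial elongation) to lift the degeneracy.
[RuBr(OH)(acac)₂]²−: Each bromide is −1; each hydroxide is −1; each acetylacetonate is −1; balancing the −2 overall charge requires Ru(II). Ruthenium is a group-8 element; Ru(II) is therefore d⁶. A 4d ion has a large Δₒ and is invariably low-spin. The d⁶ configuration leaves the e_g set evenly filled (or empty) — no strong Jahn–Teller driving force.

[CuBr₆]⁴−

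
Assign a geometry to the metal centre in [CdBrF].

Each bromide is −1; each fluoride is −1; balancing the 0 overall charge requires Cd(II).
Cadmium is a group-12 element; Cd(II) is therefore d¹⁰.
Coordination number: 2.
A d¹⁰ ion with only two ligands adopts a linear arrangement (sp hybridisation; no CFSE preference).

linear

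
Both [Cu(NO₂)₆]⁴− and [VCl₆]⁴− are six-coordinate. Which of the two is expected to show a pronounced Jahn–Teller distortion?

[Cu(NO₂)₆]⁴−: Each nitro (N-bound nitrite) is −1; balancing the −4 overall charge requires Cu(II). Cu sits in group 11, so the d-electron count is 11 − 2 = 9. The t₂g⁶e_g³ configuration has an unevenly filled e_g set; the Jahn–Teller theorem predicts a tetragonal distortion (typically axial elongation) to lift the degeneracy.
[VCl₆]⁴−: Summing ligand charges against the −4 overall charge gives an oxidation state of +2 for vanadium. Group 5 minus oxidation state 2 gives a d³ configuration. The d³ configuration leaves the e_g set evenly filled (or empty) — no strong Jahn–Teller driving force.

[Cu(NO₂)₆]⁴−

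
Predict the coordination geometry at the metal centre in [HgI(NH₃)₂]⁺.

trigonal planar

Each iodide is −1; ammonia is neutral; balancing the +1 overall charge requires Hg(II).
Mercury is a group-12 element; Hg(II) is therefore d¹⁰.
With 3 monodentate ligands the coordination number is 3.
Three ligands around a d¹⁰ centre minimise repulsion in a trigonal-planar arrangement.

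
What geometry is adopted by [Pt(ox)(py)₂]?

Summing ligand charges against the 0 overall charge gives an oxidation state of +2 for platinum.
Platinum is a group-10 element; Pt(II) is therefore d⁸.
Counting donor atoms: 1×oxalate (bidentate) → 2 donors; 2×pyridine (monodentate) → 2 donors. Coordination number = 4.
A 5d d⁸ ion has a large crystal-field splitting; square planar leaves the high-energy d_{x²−y²} orbital empty and maximises CFSE.

square planar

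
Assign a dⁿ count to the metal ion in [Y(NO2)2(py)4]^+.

d0

Ligand charges: each nitro (N-bound nitrite) is −1; pyridine is neutral. With an overall charge of +1 the yttrium centre must be in the +3 oxidation state.
Group 3 minus oxidation state 3 gives a d⁰ configuration.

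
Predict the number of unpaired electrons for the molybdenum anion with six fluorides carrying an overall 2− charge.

2 unpaired electrons

Ligand charges: each fluoride is −1. With an overall charge of −2 the molybdenum centre must be in the +4 oxidation state.
Group 6 minus oxidation state 4 gives a d² configuration.
In an octahedral field the d² configuration is t₂g²e_g⁰ (only one arrangement possible), giving 2 unpaired electrons.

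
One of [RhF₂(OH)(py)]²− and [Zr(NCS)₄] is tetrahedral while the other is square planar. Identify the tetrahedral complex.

[Zr(NCS)₄]

For [RhF₂(OH)(py)]²−: Summing ligand charges against the −2 overall charge gives an oxidation state of +1 for rhodium. Rhodium is a group-9 element; Rh(I) is therefore d⁸. A 4d d⁸ ion has a large crystal-field splitting; square planar leaves the high-energy d_{x²−y²} orbital empty and maximises CFSE. → square planar.
For [Zr(NCS)₄]: Ligand charges: each isothiocyanate is −1. With an overall charge of 0 the zirconium centre must be in the +4 oxidation state. Zr sits in group 4, so the d-electron count is 4 − 4 = 0. A d⁰ ion has no crystal-field stabilisation preference between square planar and tetrahedral, so four ligands adopt the sterically favoured tetrahedral geometry. → tetrahedral.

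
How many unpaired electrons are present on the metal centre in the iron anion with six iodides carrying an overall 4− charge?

4 unpaired electrons

Ligand charges: each iodide is −1. With an overall charge of −4 the iron centre must be in the +2 oxidation state.
Group 8 minus oxidation state 2 gives a d⁶ configuration.
The spin state decides the count: Iodide is a weak-field ligand for a first-row metal, so the complex is high-spin.
An octahedral high-spin d⁶ ion is t₂g⁴e_g², giving 4 unpaired electrons.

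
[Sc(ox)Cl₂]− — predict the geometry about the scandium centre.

tetrahedral

Each oxalate is −2; each chloride is −1; balancing the −1 overall charge requires Sc(III).
Scandium is a group-3 element; Sc(III) is therefore d⁰.
Counting donor atoms: 1×oxalate (bidentate) → 2 donors; 2×chloride (monodentate) → 2 donors. Coordination number = 4.
A d⁰ ion has no crystal-field stabilisation preference between square planar and tetrahedral, so four ligands adopt the sterically favoured tetrahedral geometry.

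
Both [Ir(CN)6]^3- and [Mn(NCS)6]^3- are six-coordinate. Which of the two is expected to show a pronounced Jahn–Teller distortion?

[Mn(NCS)6]^3-

[Ir(CN)6]^3-: Ligand charges: each cyanide is −1. With an overall charge of −3 the iridium centre must be in the +3 oxidation state. Group 9 minus oxidation state 3 gives a d⁶ configuration. A 5d ion has a large Δₒ and is invariably low-spin. The d⁶ configuration leaves the e_g set evenly filled (or empty) — no strong Jahn–Teller driving force.
[Mn(NCS)6]^3-: Summing ligand charges against the −3 overall charge gives an oxidation state of +3 for manganese. Manganese is a group-7 element; Mn(III) is therefore d⁴. Isothiocyanate is a weak-field ligand for a first-row metal, so the complex is high-spin. The t₂g³e_g¹ (high-spin) configuration has an unevenly filled e_g set; the Jahn–Teller theorem predicts a tetragonal distortion (typically axial elongation) to lift the degeneracy.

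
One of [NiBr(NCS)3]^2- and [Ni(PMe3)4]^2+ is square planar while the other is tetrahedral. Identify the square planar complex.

For [NiBr(NCS)3]^2-: Summing ligand charges against the −2 overall charge gives an oxidation state of +2 for nickel. Group 10 minus oxidation state 2 gives a d⁸ configuration. Bromide and isothiocyanate are weak-field ligands. With weak-field ligands the CFSE gain from square planar is small, so a 3d d⁸ ion takes the sterically preferred tetrahedral geometry. → tetrahedral.
For [Ni(PMe3)4]^2+: Trimethylphosphine is neutral; balancing the +2 overall charge requires Ni(II). Ni sits in group 10, so the d-electron count is 10 − 2 = 8. Trimethylphosphine is a strong-field ligand (high in the spectrochemical series). A 3d d⁸ ion with strong-field ligands gains enough CFSE to favour square planar over tetrahedral. → square planar.

[Ni(PMe3)4]^2+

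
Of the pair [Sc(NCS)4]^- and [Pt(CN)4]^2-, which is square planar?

For [Sc(NCS)4]^-: Each isothiocyanate is −1; balancing the −1 overall charge requires Sc(III). Sc sits in group 3, so the d-electron count is 3 − 3 = 0. A d⁰ ion has no crystal-field stabilisation preference between square planar and tetrahedral, so four ligands adopt the sterically favoured tetrahedral geometry. → tetrahedral.
For [Pt(CN)4]^2-: Ligand charges: each cyanide is −1. With an overall charge of −2 the platinum centre must be in the +2 oxidation state. Pt sits in group 10, so the d-electron count is 10 − 2 = 8. A 5d d⁸ ion has a large crystal-field splitting; square planar leaves the high-energy d_{x²−y²} orbital empty and maximises CFSE. → square planar.

[Pt(CN)4]^2-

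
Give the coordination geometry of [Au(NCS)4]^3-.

tetrahedral

Ligand charges: each isothiocyanate is −1. With an overall charge of −3 the gold centre must be in the +1 oxidation state.
Au sits in group 11, so the d-electron count is 11 − 1 = 10.
Coordination number: 4.
A d¹⁰ ion has no crystal-field stabilisation preference between square planar and tetrahedral, so four ligands adopt the sterically favoured tetrahedral geometry.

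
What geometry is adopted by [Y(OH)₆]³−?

octahedral

Ligand charges: each hydroxide is −1. With an overall charge of −3 the yttrium centre must be in the +3 oxidation state.
Yttrium is a group-3 element; Y(III) is therefore d⁰.
With 6 monodentate ligands the coordination number is 6.
Six donors around a single metal centre give an octahedral coordination sphere.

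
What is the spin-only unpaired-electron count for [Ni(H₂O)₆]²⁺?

2 unpaired electrons

Ligand charges: water is neutral. With an overall charge of +2 the nickel centre must be in the +2 oxidation state.
Ni sits in group 10, so the d-electron count is 10 − 2 = 8.
In an octahedral field the d⁸ configuration is t₂g⁶e_g² (only one arrangement possible), giving 2 unpaired electrons.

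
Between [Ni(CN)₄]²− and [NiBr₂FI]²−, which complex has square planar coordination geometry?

For [Ni(CN)₄]²−: Summing ligand charges against the −2 overall charge gives an oxidation state of +2 for nickel. Nickel is a group-10 element; Ni(II) is therefore d⁸. Cyanide is a strong-field ligand (high in the spectrochemical series). A 3d d⁸ ion with strong-field ligands gains enough CFSE to favour square planar over tetrahedral. → square planar.
For [NiBr₂FI]²−: Ligand charges: each bromide is −1; each fluoride is −1; each iodide is −1. With an overall charge of −2 the nickel centre must be in the +2 oxidation state. Ni sits in group 10, so the d-electron count is 10 − 2 = 8. Bromide, fluoride, and iodide are weak-field ligands. With weak-field ligands the CFSE gain from square planar is small, so a 3d d⁸ ion takes the sterically preferred tetrahedral geometry. → tetrahedral.

[Ni(CN)₄]²−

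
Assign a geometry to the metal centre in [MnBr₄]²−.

Ligand charges: each bromide is −1. With an overall charge of −2 the manganese centre must be in the +2 oxidation state.
Manganese is a group-7 element; Mn(II) is therefore d⁵.
Coordination number: 4.
Bromide is a weak-field ligand.
A high-spin d⁵ ion has zero CFSE in either geometry, so four ligands adopt the sterically favoured tetrahedral geometry.

tetrahedral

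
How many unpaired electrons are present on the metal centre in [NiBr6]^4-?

2

Summing ligand charges against the −4 overall charge gives an oxidation state of +2 for nickel.
Nickel is a group-10 element; Ni(II) is therefore d⁸.
In an octahedral field the d⁸ configuration is t₂g⁶e_g² (only one arrangement possible), giving 2 unpaired electrons.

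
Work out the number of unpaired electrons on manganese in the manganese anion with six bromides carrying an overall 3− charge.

Each bromide is −1; balancing the −3 overall charge requires Mn(III).
Manganese is a group-7 element; Mn(III) is therefore d⁴.
The spin state decides the count: Bromide is a weak-field ligand for a first-row metal, so the complex is high-spin.
An octahedral high-spin d⁴ ion is t₂g³e_g¹, giving 4 unpaired electrons.

4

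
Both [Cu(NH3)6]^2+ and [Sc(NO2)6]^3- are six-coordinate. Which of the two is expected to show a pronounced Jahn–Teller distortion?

[Cu(NH3)6]^2+

[Cu(NH3)6]^2+: Ligand charges: ammonia is neutral. With an overall charge of +2 the copper centre must be in the +2 oxidation state. Cu sits in group 11, so the d-electron count is 11 − 2 = 9. The t₂g⁶e_g³ configuration has an unevenly filled e_g set; the Jahn–Teller theorem predicts a tetragonal distortion (typically axial elongation) to lift the degeneracy.
[Sc(NO2)6]^3-: Summing ligand charges against the −3 overall charge gives an oxidation state of +3 for scandium. Sc sits in group 3, so the d-electron count is 3 − 3 = 0. The d⁰ configuration leaves the e_g set evenly filled (or empty) — no strong Jahn–Teller driving force.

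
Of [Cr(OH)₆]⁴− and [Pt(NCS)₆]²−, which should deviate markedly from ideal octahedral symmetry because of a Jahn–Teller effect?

[Cr(OH)₆]⁴−

[Cr(OH)₆]⁴−: Ligand charges: each hydroxide is −1. With an overall charge of −4 the chromium centre must be in the +2 oxidation state. Chromium is a group-6 element; Cr(II) is therefore d⁴. Hydroxide is a weak-field ligand for a first-row metal, so the complex is high-spin. The t₂g³e_g¹ (high-spin) configuration has an unevenly filled e_g set; the Jahn–Teller theorem predicts a tetragonal distortion (typically axial elongation) to lift the degeneracy.
[Pt(NCS)₆]²−: Ligand charges: each isothiocyanate is −1. With an overall charge of −2 the platinum centre must be in the +4 oxidation state. Pt sits in group 10, so the d-electron count is 10 − 4 = 6. A 5d ion has a large Δₒ and is invariably low-spin. The d⁶ configuration leaves the e_g set evenly filled (or empty) — no strong Jahn–Teller driving force.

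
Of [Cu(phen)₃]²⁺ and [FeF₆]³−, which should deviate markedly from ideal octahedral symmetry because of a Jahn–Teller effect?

[Cu(phen)₃]²⁺

[Cu(phen)₃]²⁺: 1,10-phenanthroline is neutral; balancing the +2 overall charge requires Cu(II). Cu sits in group 11, so the d-electron count is 11 − 2 = 9. The t₂g⁶e_g³ configuration has an unevenly filled e_g set; the Jahn–Teller theorem predicts a tetragonal distortion (typically axial elongation) to lift the degeneracy.
[FeF₆]³−: Ligand charges: each fluoride is −1. With an overall charge of −3 the iron centre must be in the +3 oxidation state. Fe sits in group 8, so the d-electron count is 8 − 3 = 5. Fluoride is a weak-field ligand for a first-row metal, so the complex is high-spin. The d⁵ configuration leaves the e_g set evenly filled (or empty) — no strong Jahn–Teller driving force.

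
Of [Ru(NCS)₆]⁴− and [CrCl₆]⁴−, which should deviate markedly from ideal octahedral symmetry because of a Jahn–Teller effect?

[CrCl₆]⁴−

[Ru(NCS)₆]⁴−: Summing ligand charges against the −4 overall charge gives an oxidation state of +2 for ruthenium. Group 8 minus oxidation state 2 gives a d⁶ configuration. A 4d ion has a large Δₒ and is invariably low-spin. The d⁶ configuration leaves the e_g set evenly filled (or empty) — no strong Jahn–Teller driving force.
[CrCl₆]⁴−: Ligand charges: each chloride is −1. With an overall charge of −4 the chromium centre must be in the +2 oxidation state. Chromium is a group-6 element; Cr(II) is therefore d⁴. Chloride is a weak-field ligand for a first-row metal, so the complex is high-spin. The t₂g³e_g¹ (high-spin) configuration has an unevenly filled e_g set; the Jahn–Teller theorem predicts a tetragonal distortion (typically axial elongation) to lift the degeneracy.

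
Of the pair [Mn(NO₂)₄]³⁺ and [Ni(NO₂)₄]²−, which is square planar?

For [Mn(NO₂)₄]³⁺: Each nitro (N-bound nitrite) is −1; balancing the +3 overall charge requires Mn(VII). Manganese is a group-7 element; Mn(VII) is therefore d⁰. A d⁰ ion has no crystal-field stabilisation preference between square planar and tetrahedral, so four ligands adopt the sterically favoured tetrahedral geometry. → tetrahedral.
For [Ni(NO₂)₄]²−: Ligand charges: each nitro (N-bound nitrite) is −1. With an overall charge of −2 the nickel centre must be in the +2 oxidation state. Nickel is a group-10 element; Ni(II) is therefore d⁸. Nitro (N-bound nitrite) is a strong-field ligand (high in the spectrochemical series). A 3d d⁸ ion with strong-field ligands gains enough CFSE to favour square planar over tetrahedral. → square planar.

[Ni(NO₂)₄]²−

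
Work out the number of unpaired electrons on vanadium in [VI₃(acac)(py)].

1

Each iodide is −1; each acetylacetonate is −1; pyridine is neutral; balancing the 0 overall charge requires V(IV).
Vanadium is a group-5 element; V(IV) is therefore d¹.
Counting donor atoms: 3×iodide (monodentate) → 3 donors; 1×acetylacetonate (bidentate) → 2 donors; 1×pyridine (monodentate) → 1 donor. Coordination number = 6.
In an octahedral field the d¹ configuration is t₂g¹e_g⁰ (only one arrangement possible), giving 1 unpaired electron.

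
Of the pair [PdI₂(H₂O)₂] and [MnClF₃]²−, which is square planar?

For [PdI₂(H₂O)₂]: Ligand charges: each iodide is −1; water is neutral. With an overall charge of 0 the palladium centre must be in the +2 oxidation state. Palladium is a group-10 element; Pd(II) is therefore d⁸. A 4d d⁸ ion has a large crystal-field splitting; square planar leaves the high-energy d_{x²−y²} orbital empty and maximises CFSE. → square planar.
For [MnClF₃]²−: Each chloride is −1; each fluoride is −1; balancing the −2 overall charge requires Mn(II). Manganese is a group-7 element; Mn(II) is therefore d⁵. A high-spin d⁵ ion has zero CFSE in either geometry, so four ligands adopt the sterically favoured tetrahedral geometry. → tetrahedral.

[PdI₂(H₂O)₂]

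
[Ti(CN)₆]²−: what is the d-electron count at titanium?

d0

Summing ligand charges against the −2 overall charge gives an oxidation state of +4 for titanium.
Titanium is a group-4 element; Ti(IV) is therefore d⁰.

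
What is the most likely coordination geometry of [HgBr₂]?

linear

Each bromide is −1; balancing the 0 overall charge requires Hg(II).
Group 12 minus oxidation state 2 gives a d¹⁰ configuration.
Coordination number: 2.
A d¹⁰ ion with only two ligands adopts a linear arrangement (sp hybridisation; no CFSE preference).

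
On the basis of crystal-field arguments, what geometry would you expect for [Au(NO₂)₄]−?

Ligand charges: each nitro (N-bound nitrite) is −1. With an overall charge of −1 the gold centre must be in the +3 oxidation state.
Group 11 minus oxidation state 3 gives a d⁸ configuration.
With 4 monodentate ligands the coordination number is 4.
A 5d d⁸ ion has a large crystal-field splitting; square planar leaves the high-energy d_{x²−y²} orbital empty and maximises CFSE.

square planar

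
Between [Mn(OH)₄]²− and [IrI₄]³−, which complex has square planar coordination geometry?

[IrI₄]³−

For [Mn(OH)₄]²−: Each hydroxide is −1; balancing the −2 overall charge requires Mn(II). Mn sits in group 7, so the d-electron count is 7 − 2 = 5. A high-spin d⁵ ion has zero CFSE in either geometry, so four ligands adopt the sterically favoured tetrahedral geometry. → tetrahedral.
For [IrI₄]³−: Ligand charges: each iodide is −1. With an overall charge of −3 the iridium centre must be in the +1 oxidation state. Ir sits in group 9, so the d-electron count is 9 − 1 = 8. A 5d d⁸ ion has a large crystal-field splitting; square planar leaves the high-energy d_{x²−y²} orbital empty and maximises CFSE. → square planar.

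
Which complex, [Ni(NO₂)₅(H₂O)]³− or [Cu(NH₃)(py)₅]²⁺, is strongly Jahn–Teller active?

[Cu(NH₃)(py)₅]²⁺

[Ni(NO₂)₅(H₂O)]³−: Summing ligand charges against the −3 overall charge gives an oxidation state of +2 for nickel. Nickel is a group-10 element; Ni(II) is therefore d⁸. The d⁸ configuration leaves the e_g set evenly filled (or empty) — no strong Jahn–Teller driving force.
[Cu(NH₃)(py)₅]²⁺: Ammonia is neutral; pyridine is neutral; balancing the +2 overall charge requires Cu(II). Group 11 minus oxidation state 2 gives a d⁹ configuration. The t₂g⁶e_g³ configuration has an unevenly filled e_g set; the Jahn–Teller theorem predicts a tetragonal distortion (typically axial elongation) to lift the degeneracy.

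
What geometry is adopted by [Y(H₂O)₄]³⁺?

Ligand charges: water is neutral. With an overall charge of +3 the yttrium centre must be in the +3 oxidation state.
Y sits in group 3, so the d-electron count is 3 − 3 = 0.
With 4 monodentate ligands the coordination number is 4.
A d⁰ ion has no crystal-field stabilisation preference between square planar and tetrahedral, so four ligands adopt the sterically favoured tetrahedral geometry.

tetrahedral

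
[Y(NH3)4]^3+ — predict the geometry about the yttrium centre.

Ligand charges: ammonia is neutral. With an overall charge of +3 the yttrium centre must be in the +3 oxidation state.
Y sits in group 3, so the d-electron count is 3 − 3 = 0.
Coordination number: 4.
A d⁰ ion has no crystal-field stabilisation preference between square planar and tetrahedral, so four ligands adopt the sterically favoured tetrahedral geometry.

tetrahedral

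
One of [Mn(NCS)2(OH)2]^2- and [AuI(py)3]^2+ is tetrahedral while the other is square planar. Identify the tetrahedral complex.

[Mn(NCS)2(OH)2]^2-

For [Mn(NCS)2(OH)2]^2-: Ligand charges: each isothiocyanate is −1; each hydroxide is −1. With an overall charge of −2 the manganese centre must be in the +2 oxidation state. Mn sits in group 7, so the d-electron count is 7 − 2 = 5. A high-spin d⁵ ion has zero CFSE in either geometry, so four ligands adopt the sterically favoured tetrahedral geometry. → tetrahedral.
For [AuI(py)3]^2+: Each iodide is −1; pyridine is neutral; balancing the +2 overall charge requires Au(III). Au sits in group 11, so the d-electron count is 11 − 3 = 8. A 5d d⁸ ion has a large crystal-field splitting; square planar leaves the high-energy d_{x²−y²} orbital empty and maximises CFSE. → square planar.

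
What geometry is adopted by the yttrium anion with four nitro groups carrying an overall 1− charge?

tetrahedral

Each nitro (N-bound nitrite) is −1; balancing the −1 overall charge requires Y(III).
Group 3 minus oxidation state 3 gives a d⁰ configuration.
With 4 monodentate ligands the coordination number is 4.
A d⁰ ion has no crystal-field stabilisation preference between square planar and tetrahedral, so four ligands adopt the sterically favoured tetrahedral geometry.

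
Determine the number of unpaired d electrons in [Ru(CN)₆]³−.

1

Ligand charges: each cyanide is −1. With an overall charge of −3 the ruthenium centre must be in the +3 oxidation state.
Ruthenium is a group-8 element; Ru(III) is therefore d⁵.
The spin state decides the count: a 4d ion has a large Δₒ and is invariably low-spin.
An octahedral low-spin d⁵ ion is t₂g⁵e_g⁰, giving 1 unpaired electron.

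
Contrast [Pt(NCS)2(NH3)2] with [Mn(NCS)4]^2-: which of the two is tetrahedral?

[Mn(NCS)4]^2-

For [Pt(NCS)2(NH3)2]: Ligand charges: each isothiocyanate is −1; ammonia is neutral. With an overall charge of 0 the platinum centre must be in the +2 oxidation state. Group 10 minus oxidation state 2 gives a d⁸ configuration. A 5d d⁸ ion has a large crystal-field splitting; square planar leaves the high-energy d_{x²−y²} orbital empty and maximises CFSE. → square planar.
For [Mn(NCS)4]^2-: Summing ligand charges against the −2 overall charge gives an oxidation state of +2 for manganese. Manganese is a group-7 element; Mn(II) is therefore d⁵. A high-spin d⁵ ion has zero CFSE in either geometry, so four ligands adopt the sterically favoured tetrahedral geometry. → tetrahedral.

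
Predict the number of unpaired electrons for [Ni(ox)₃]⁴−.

Each oxalate is −2; balancing the −4 overall charge requires Ni(II).
Ni sits in group 10, so the d-electron count is 10 − 2 = 8.
Counting donor atoms: 3×oxalate (bidentate) → 6 donors. Coordination number = 6.
In an octahedral field the d⁸ configuration is t₂g⁶e_g² (only one arrangement possible), giving 2 unpaired electrons.

2 unpaired electrons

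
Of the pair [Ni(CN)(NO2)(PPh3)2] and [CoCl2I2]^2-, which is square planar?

[Ni(CN)(NO2)(PPh3)2]

For [Ni(CN)(NO2)(PPh3)2]: Ligand charges: each cyanide is −1; each nitro (N-bound nitrite) is −1; triphenylphosphine is neutral. With an overall charge of 0 the nickel centre must be in the +2 oxidation state. Ni sits in group 10, so the d-electron count is 10 − 2 = 8. Cyanide, nitro (N-bound nitrite), and triphenylphosphine are strong-field ligands (high in the spectrochemical series). A 3d d⁸ ion with strong-field ligands gains enough CFSE to favour square planar over tetrahedral. → square planar.
For [CoCl2I2]^2-: Each chloride is −1; each iodide is −1; balancing the −2 overall charge requires Co(II). Co sits in group 9, so the d-electron count is 9 − 2 = 7. For a high-spin 3d d⁷ ion with weak-field ligands the small Δₜ gives little square-planar CFSE advantage, so four ligands adopt the sterically favoured tetrahedral geometry. → tetrahedral.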